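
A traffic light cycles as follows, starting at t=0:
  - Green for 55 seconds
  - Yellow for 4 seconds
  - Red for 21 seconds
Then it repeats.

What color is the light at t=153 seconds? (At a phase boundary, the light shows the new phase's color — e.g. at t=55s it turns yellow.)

Cycle length = 55 + 4 + 21 = 80s
t = 153, phase_t = 153 mod 80 = 73
73 >= 59 → RED

Answer: red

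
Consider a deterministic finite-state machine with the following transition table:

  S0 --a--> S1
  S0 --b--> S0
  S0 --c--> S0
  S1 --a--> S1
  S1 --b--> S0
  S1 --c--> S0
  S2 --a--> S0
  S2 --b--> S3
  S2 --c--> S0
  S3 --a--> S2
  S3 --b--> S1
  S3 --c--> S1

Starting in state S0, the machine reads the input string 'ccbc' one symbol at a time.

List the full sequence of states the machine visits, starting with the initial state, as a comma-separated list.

Start: S0
  read 'c': S0 --c--> S0
  read 'c': S0 --c--> S0
  read 'b': S0 --b--> S0
  read 'c': S0 --c--> S0

Answer: S0, S0, S0, S0, S0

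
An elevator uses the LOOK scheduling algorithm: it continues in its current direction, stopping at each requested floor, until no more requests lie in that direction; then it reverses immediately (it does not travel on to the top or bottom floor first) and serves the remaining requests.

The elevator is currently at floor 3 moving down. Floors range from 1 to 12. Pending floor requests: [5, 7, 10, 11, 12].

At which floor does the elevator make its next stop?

Current floor: 3, direction: down
Requests above: [5, 7, 10, 11, 12]
Requests below: []
Moving down but no requests below → reverse; nearest above is min([5, 7, 10, 11, 12]) = 5

Answer: 5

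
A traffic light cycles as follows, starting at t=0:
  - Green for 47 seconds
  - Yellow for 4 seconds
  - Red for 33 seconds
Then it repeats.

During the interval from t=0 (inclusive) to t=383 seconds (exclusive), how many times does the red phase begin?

Answer: 4

Derivation:
Cycle = 47+4+33 = 84s
red phase starts at t = k*84 + 51 for k=0,1,2,...
Need k*84+51 < 383 → k < 3.952
k ∈ {0, ..., 3} → 4 starts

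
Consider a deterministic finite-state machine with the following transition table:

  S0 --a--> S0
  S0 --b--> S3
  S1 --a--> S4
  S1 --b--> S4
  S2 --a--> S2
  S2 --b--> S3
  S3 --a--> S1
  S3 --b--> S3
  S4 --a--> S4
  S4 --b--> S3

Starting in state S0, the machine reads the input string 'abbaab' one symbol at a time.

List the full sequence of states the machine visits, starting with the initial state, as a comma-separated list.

Start: S0
  read 'a': S0 --a--> S0
  read 'b': S0 --b--> S3
  read 'b': S3 --b--> S3
  read 'a': S3 --a--> S1
  read 'a': S1 --a--> S4
  read 'b': S4 --b--> S3

Answer: S0, S0, S3, S3, S1, S4, S3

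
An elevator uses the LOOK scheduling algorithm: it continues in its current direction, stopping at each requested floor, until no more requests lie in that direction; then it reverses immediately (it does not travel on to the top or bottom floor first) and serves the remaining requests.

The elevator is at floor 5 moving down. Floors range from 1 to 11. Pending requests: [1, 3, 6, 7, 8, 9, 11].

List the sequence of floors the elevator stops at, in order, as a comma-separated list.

Answer: 3, 1, 6, 7, 8, 9, 11

Derivation:
Current: 5, moving DOWN
Serve below first (descending): [3, 1]
Then reverse, serve above (ascending): [6, 7, 8, 9, 11]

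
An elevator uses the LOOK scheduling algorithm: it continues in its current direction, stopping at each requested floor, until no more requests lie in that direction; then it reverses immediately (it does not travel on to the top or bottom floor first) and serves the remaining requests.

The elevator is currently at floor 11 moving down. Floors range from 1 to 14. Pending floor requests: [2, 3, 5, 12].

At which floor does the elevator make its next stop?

Current floor: 11, direction: down
Requests above: [12]
Requests below: [2, 3, 5]
Moving down and requests lie below → nearest below is max([2, 3, 5]) = 5

Answer: 5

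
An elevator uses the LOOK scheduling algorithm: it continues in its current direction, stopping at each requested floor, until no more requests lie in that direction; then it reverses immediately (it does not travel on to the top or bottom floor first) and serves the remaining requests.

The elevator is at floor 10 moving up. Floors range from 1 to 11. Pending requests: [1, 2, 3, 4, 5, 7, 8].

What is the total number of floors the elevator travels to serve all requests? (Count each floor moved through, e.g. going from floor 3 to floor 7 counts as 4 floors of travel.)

Answer: 9

Derivation:
Start at floor 10 moving up, LOOK stop order: [8, 7, 5, 4, 3, 2, 1]
  10 → 8: |8-10| = 2, total = 2
  8 → 7: |7-8| = 1, total = 3
  7 → 5: |5-7| = 2, total = 5
  5 → 4: |4-5| = 1, total = 6
  4 → 3: |3-4| = 1, total = 7
  3 → 2: |2-3| = 1, total = 8
  2 → 1: |1-2| = 1, total = 9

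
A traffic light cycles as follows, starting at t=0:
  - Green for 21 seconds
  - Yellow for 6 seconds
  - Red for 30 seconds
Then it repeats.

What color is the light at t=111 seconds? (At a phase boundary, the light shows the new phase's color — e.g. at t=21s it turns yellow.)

Answer: red

Derivation:
Cycle length = 21 + 6 + 30 = 57s
t = 111, phase_t = 111 mod 57 = 54
54 >= 27 → RED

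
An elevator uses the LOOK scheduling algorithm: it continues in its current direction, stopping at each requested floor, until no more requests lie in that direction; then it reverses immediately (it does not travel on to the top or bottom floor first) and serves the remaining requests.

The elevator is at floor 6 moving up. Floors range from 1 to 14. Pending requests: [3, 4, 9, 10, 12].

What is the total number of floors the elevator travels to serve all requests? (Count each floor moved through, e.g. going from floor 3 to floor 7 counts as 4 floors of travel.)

Answer: 15

Derivation:
Start at floor 6 moving up, LOOK stop order: [9, 10, 12, 4, 3]
  6 → 9: |9-6| = 3, total = 3
  9 → 10: |10-9| = 1, total = 4
  10 → 12: |12-10| = 2, total = 6
  12 → 4: |4-12| = 8, total = 14
  4 → 3: |3-4| = 1, total = 15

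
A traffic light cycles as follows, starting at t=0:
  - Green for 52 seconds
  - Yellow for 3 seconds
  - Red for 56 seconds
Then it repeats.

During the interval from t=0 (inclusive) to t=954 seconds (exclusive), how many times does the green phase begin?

Cycle = 52+3+56 = 111s
green phase starts at t = k*111 + 0 for k=0,1,2,...
Need k*111+0 < 954 → k < 8.595
k ∈ {0, ..., 8} → 9 starts

Answer: 9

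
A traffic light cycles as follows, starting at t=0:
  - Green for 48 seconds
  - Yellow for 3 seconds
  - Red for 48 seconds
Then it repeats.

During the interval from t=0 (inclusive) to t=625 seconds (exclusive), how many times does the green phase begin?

Answer: 7

Derivation:
Cycle = 48+3+48 = 99s
green phase starts at t = k*99 + 0 for k=0,1,2,...
Need k*99+0 < 625 → k < 6.313
k ∈ {0, ..., 6} → 7 starts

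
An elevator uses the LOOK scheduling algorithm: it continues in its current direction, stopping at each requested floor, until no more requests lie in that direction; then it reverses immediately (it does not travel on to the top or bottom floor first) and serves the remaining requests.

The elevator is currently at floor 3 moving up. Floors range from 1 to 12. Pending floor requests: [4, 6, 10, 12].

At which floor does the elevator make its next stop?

Current floor: 3, direction: up
Requests above: [4, 6, 10, 12]
Requests below: []
Moving up and requests lie above → nearest above is min([4, 6, 10, 12]) = 4

Answer: 4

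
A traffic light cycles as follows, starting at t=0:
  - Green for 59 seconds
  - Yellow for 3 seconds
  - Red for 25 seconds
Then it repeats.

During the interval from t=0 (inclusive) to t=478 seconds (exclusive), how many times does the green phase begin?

Cycle = 59+3+25 = 87s
green phase starts at t = k*87 + 0 for k=0,1,2,...
Need k*87+0 < 478 → k < 5.494
k ∈ {0, ..., 5} → 6 starts

Answer: 6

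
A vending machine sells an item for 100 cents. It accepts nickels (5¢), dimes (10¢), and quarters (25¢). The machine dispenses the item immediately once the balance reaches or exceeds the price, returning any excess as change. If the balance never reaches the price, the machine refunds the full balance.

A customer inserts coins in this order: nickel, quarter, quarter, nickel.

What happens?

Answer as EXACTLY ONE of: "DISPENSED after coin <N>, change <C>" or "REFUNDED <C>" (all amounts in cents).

Answer: REFUNDED 60

Derivation:
Price: 100¢
Coin 1 (nickel, 5¢): balance = 5¢
Coin 2 (quarter, 25¢): balance = 30¢
Coin 3 (quarter, 25¢): balance = 55¢
Coin 4 (nickel, 5¢): balance = 60¢
All coins inserted, balance 60¢ < price 100¢ → REFUND 60¢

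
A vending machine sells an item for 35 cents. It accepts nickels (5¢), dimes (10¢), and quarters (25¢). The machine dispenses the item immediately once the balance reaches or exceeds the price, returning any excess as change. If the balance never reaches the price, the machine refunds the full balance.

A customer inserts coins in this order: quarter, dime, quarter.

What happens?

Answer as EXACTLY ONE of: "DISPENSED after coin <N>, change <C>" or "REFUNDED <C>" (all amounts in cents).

Price: 35¢
Coin 1 (quarter, 25¢): balance = 25¢
Coin 2 (dime, 10¢): balance = 35¢
  → balance >= price → DISPENSE, change = 35 - 35 = 0¢

Answer: DISPENSED after coin 2, change 0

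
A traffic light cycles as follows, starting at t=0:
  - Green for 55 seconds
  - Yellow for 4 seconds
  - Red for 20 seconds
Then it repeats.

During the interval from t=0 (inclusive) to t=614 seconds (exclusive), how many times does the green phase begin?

Answer: 8

Derivation:
Cycle = 55+4+20 = 79s
green phase starts at t = k*79 + 0 for k=0,1,2,...
Need k*79+0 < 614 → k < 7.772
k ∈ {0, ..., 7} → 8 starts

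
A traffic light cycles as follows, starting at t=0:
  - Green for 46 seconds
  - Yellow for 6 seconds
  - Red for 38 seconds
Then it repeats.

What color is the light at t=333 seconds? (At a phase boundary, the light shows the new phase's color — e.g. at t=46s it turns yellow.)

Cycle length = 46 + 6 + 38 = 90s
t = 333, phase_t = 333 mod 90 = 63
63 >= 52 → RED

Answer: red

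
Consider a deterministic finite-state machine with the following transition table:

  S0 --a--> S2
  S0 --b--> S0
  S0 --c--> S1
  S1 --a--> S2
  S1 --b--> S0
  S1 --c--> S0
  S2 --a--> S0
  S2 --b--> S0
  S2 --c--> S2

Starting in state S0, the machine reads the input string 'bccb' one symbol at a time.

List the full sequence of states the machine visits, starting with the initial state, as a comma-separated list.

Answer: S0, S0, S1, S0, S0

Derivation:
Start: S0
  read 'b': S0 --b--> S0
  read 'c': S0 --c--> S1
  read 'c': S1 --c--> S0
  read 'b': S0 --b--> S0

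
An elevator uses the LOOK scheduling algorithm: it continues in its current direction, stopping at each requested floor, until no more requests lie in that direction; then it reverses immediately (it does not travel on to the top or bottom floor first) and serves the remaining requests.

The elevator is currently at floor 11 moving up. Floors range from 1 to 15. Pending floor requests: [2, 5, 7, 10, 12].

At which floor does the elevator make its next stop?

Answer: 12

Derivation:
Current floor: 11, direction: up
Requests above: [12]
Requests below: [2, 5, 7, 10]
Moving up and requests lie above → nearest above is min([12]) = 12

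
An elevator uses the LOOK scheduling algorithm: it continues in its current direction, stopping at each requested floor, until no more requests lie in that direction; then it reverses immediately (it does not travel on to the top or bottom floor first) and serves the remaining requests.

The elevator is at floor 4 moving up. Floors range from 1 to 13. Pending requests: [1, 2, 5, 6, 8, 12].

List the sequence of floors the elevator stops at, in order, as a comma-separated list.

Current: 4, moving UP
Serve above first (ascending): [5, 6, 8, 12]
Then reverse, serve below (descending): [2, 1]

Answer: 5, 6, 8, 12, 2, 1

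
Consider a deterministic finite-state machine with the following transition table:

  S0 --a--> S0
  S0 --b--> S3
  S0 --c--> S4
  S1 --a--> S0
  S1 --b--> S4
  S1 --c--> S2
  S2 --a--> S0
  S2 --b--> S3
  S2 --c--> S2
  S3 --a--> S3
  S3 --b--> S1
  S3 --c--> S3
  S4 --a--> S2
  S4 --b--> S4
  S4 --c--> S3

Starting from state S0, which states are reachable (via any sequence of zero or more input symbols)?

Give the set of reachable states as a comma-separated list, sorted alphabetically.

BFS from S0:
  visit S0: S0--a-->S0 (seen), S0--b-->S3 (new), S0--c-->S4 (new)
  visit S3: S3--a-->S3 (seen), S3--b-->S1 (new), S3--c-->S3 (seen)
  visit S4: S4--a-->S2 (new), S4--b-->S4 (seen), S4--c-->S3 (seen)
  visit S1: S1--a-->S0 (seen), S1--b-->S4 (seen), S1--c-->S2 (seen)
  visit S2: S2--a-->S0 (seen), S2--b-->S3 (seen), S2--c-->S2 (seen)

Answer: S0, S1, S2, S3, S4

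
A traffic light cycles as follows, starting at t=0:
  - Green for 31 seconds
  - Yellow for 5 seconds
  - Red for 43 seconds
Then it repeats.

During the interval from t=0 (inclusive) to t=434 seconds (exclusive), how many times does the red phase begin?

Cycle = 31+5+43 = 79s
red phase starts at t = k*79 + 36 for k=0,1,2,...
Need k*79+36 < 434 → k < 5.038
k ∈ {0, ..., 5} → 6 starts

Answer: 6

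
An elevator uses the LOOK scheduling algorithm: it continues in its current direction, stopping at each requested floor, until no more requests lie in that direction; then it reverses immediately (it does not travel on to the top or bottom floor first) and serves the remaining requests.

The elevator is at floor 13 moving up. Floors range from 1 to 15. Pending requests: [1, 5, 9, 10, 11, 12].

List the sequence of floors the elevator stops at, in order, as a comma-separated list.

Current: 13, moving UP
Serve above first (ascending): []
Then reverse, serve below (descending): [12, 11, 10, 9, 5, 1]

Answer: 12, 11, 10, 9, 5, 1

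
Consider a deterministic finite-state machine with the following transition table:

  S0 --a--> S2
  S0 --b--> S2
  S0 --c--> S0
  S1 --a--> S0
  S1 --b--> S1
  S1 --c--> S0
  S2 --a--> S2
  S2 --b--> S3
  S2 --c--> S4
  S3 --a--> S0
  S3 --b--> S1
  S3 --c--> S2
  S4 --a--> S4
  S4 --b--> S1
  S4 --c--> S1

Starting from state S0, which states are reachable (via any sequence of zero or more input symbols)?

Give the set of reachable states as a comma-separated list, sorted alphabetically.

Answer: S0, S1, S2, S3, S4

Derivation:
BFS from S0:
  visit S0: S0--a-->S2 (new), S0--b-->S2 (seen), S0--c-->S0 (seen)
  visit S2: S2--a-->S2 (seen), S2--b-->S3 (new), S2--c-->S4 (new)
  visit S3: S3--a-->S0 (seen), S3--b-->S1 (new), S3--c-->S2 (seen)
  visit S4: S4--a-->S4 (seen), S4--b-->S1 (seen), S4--c-->S1 (seen)
  visit S1: S1--a-->S0 (seen), S1--b-->S1 (seen), S1--c-->S0 (seen)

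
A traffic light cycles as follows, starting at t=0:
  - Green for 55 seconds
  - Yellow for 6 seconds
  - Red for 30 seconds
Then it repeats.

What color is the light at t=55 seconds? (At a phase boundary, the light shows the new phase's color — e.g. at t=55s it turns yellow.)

Cycle length = 55 + 6 + 30 = 91s
t = 55, phase_t = 55 mod 91 = 55
55 <= 55 < 61 (yellow end) → YELLOW

Answer: yellow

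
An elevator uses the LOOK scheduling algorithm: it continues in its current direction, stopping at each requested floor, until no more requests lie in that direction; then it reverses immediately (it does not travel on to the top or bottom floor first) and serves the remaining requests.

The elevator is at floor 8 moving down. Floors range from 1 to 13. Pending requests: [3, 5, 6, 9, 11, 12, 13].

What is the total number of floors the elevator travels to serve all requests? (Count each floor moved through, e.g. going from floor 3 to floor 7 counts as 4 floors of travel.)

Answer: 15

Derivation:
Start at floor 8 moving down, LOOK stop order: [6, 5, 3, 9, 11, 12, 13]
  8 → 6: |6-8| = 2, total = 2
  6 → 5: |5-6| = 1, total = 3
  5 → 3: |3-5| = 2, total = 5
  3 → 9: |9-3| = 6, total = 11
  9 → 11: |11-9| = 2, total = 13
  11 → 12: |12-11| = 1, total = 14
  12 → 13: |13-12| = 1, total = 15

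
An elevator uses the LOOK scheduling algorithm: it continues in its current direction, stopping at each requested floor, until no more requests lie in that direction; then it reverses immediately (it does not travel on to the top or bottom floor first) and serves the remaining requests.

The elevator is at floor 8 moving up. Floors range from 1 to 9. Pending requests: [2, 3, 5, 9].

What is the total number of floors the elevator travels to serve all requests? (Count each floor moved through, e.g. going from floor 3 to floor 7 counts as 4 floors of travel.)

Answer: 8

Derivation:
Start at floor 8 moving up, LOOK stop order: [9, 5, 3, 2]
  8 → 9: |9-8| = 1, total = 1
  9 → 5: |5-9| = 4, total = 5
  5 → 3: |3-5| = 2, total = 7
  3 → 2: |2-3| = 1, total = 8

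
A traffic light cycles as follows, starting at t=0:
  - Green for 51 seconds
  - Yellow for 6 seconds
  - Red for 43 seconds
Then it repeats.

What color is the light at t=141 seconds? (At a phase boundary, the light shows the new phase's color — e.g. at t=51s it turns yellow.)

Cycle length = 51 + 6 + 43 = 100s
t = 141, phase_t = 141 mod 100 = 41
41 < 51 (green end) → GREEN

Answer: green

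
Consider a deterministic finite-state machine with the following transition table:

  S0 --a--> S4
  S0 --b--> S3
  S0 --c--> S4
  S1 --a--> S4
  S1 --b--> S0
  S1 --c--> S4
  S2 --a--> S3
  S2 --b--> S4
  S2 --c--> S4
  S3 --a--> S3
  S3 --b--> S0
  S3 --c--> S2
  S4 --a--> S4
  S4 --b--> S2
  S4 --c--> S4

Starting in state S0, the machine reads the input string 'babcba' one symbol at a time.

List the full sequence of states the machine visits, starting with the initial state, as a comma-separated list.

Start: S0
  read 'b': S0 --b--> S3
  read 'a': S3 --a--> S3
  read 'b': S3 --b--> S0
  read 'c': S0 --c--> S4
  read 'b': S4 --b--> S2
  read 'a': S2 --a--> S3

Answer: S0, S3, S3, S0, S4, S2, S3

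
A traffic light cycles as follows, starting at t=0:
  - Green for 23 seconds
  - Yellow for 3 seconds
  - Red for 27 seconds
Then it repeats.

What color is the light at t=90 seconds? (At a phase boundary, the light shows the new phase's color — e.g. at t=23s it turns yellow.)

Cycle length = 23 + 3 + 27 = 53s
t = 90, phase_t = 90 mod 53 = 37
37 >= 26 → RED

Answer: red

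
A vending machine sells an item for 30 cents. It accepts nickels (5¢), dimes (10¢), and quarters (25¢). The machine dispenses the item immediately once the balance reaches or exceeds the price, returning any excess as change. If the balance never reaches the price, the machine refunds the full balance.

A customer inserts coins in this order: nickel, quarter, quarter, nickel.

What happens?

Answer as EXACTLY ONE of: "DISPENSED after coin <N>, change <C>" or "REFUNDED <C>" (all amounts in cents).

Answer: DISPENSED after coin 2, change 0

Derivation:
Price: 30¢
Coin 1 (nickel, 5¢): balance = 5¢
Coin 2 (quarter, 25¢): balance = 30¢
  → balance >= price → DISPENSE, change = 30 - 30 = 0¢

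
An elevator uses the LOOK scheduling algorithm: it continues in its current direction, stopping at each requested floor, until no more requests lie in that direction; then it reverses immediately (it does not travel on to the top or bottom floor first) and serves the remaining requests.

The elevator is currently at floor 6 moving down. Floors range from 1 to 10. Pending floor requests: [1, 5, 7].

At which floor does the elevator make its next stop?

Current floor: 6, direction: down
Requests above: [7]
Requests below: [1, 5]
Moving down and requests lie below → nearest below is max([1, 5]) = 5

Answer: 5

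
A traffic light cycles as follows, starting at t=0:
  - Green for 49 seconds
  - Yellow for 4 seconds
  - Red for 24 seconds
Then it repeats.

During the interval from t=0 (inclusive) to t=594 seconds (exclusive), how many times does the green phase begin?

Cycle = 49+4+24 = 77s
green phase starts at t = k*77 + 0 for k=0,1,2,...
Need k*77+0 < 594 → k < 7.714
k ∈ {0, ..., 7} → 8 starts

Answer: 8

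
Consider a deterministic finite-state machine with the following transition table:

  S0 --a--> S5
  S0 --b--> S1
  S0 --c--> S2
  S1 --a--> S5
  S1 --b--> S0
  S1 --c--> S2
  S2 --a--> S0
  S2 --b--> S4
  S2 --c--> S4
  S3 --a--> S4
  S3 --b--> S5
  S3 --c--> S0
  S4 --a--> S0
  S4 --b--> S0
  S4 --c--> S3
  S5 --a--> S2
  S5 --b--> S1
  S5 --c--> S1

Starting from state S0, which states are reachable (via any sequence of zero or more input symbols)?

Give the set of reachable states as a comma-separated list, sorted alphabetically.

Answer: S0, S1, S2, S3, S4, S5

Derivation:
BFS from S0:
  visit S0: S0--a-->S5 (new), S0--b-->S1 (new), S0--c-->S2 (new)
  visit S5: S5--a-->S2 (seen), S5--b-->S1 (seen), S5--c-->S1 (seen)
  visit S1: S1--a-->S5 (seen), S1--b-->S0 (seen), S1--c-->S2 (seen)
  visit S2: S2--a-->S0 (seen), S2--b-->S4 (new), S2--c-->S4 (seen)
  visit S4: S4--a-->S0 (seen), S4--b-->S0 (seen), S4--c-->S3 (new)
  visit S3: S3--a-->S4 (seen), S3--b-->S5 (seen), S3--c-->S0 (seen)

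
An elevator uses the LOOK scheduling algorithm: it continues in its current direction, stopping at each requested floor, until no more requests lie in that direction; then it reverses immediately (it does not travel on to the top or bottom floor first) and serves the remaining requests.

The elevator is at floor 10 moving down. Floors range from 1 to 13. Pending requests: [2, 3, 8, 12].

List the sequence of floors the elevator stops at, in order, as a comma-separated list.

Current: 10, moving DOWN
Serve below first (descending): [8, 3, 2]
Then reverse, serve above (ascending): [12]

Answer: 8, 3, 2, 12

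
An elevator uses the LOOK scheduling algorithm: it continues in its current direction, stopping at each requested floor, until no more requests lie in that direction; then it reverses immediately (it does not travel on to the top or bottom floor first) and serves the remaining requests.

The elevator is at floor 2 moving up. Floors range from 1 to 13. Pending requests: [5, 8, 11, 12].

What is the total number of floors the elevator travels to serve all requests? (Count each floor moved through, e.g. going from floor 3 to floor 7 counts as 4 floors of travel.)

Answer: 10

Derivation:
Start at floor 2 moving up, LOOK stop order: [5, 8, 11, 12]
  2 → 5: |5-2| = 3, total = 3
  5 → 8: |8-5| = 3, total = 6
  8 → 11: |11-8| = 3, total = 9
  11 → 12: |12-11| = 1, total = 10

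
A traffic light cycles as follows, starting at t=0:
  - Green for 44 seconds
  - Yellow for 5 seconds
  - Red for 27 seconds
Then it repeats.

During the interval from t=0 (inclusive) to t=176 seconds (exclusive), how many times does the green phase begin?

Answer: 3

Derivation:
Cycle = 44+5+27 = 76s
green phase starts at t = k*76 + 0 for k=0,1,2,...
Need k*76+0 < 176 → k < 2.316
k ∈ {0, ..., 2} → 3 starts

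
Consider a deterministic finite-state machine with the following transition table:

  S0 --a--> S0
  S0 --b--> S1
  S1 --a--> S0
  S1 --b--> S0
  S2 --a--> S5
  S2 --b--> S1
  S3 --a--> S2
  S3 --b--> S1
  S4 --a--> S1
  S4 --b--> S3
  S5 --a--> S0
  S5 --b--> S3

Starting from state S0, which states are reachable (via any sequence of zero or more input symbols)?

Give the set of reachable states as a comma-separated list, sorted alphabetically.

BFS from S0:
  visit S0: S0--a-->S0 (seen), S0--b-->S1 (new)
  visit S1: S1--a-->S0 (seen), S1--b-->S0 (seen)

Answer: S0, S1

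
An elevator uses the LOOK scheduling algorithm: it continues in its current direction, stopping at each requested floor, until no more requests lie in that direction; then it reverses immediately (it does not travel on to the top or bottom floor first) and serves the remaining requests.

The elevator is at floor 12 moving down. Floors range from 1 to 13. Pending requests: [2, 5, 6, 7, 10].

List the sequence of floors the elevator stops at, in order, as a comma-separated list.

Answer: 10, 7, 6, 5, 2

Derivation:
Current: 12, moving DOWN
Serve below first (descending): [10, 7, 6, 5, 2]
Then reverse, serve above (ascending): []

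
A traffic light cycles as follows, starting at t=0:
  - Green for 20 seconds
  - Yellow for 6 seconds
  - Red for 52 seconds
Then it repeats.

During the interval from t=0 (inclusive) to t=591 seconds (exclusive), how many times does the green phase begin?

Answer: 8

Derivation:
Cycle = 20+6+52 = 78s
green phase starts at t = k*78 + 0 for k=0,1,2,...
Need k*78+0 < 591 → k < 7.577
k ∈ {0, ..., 7} → 8 starts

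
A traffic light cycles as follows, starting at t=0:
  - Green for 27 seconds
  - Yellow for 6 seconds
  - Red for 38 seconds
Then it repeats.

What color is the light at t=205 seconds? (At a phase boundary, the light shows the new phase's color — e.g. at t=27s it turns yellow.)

Cycle length = 27 + 6 + 38 = 71s
t = 205, phase_t = 205 mod 71 = 63
63 >= 33 → RED

Answer: red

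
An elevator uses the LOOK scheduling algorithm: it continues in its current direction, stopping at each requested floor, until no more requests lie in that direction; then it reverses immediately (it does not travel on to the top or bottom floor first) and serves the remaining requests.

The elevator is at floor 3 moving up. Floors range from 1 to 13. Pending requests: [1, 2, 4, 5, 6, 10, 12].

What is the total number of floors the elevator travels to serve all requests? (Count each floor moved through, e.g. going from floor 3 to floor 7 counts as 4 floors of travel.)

Start at floor 3 moving up, LOOK stop order: [4, 5, 6, 10, 12, 2, 1]
  3 → 4: |4-3| = 1, total = 1
  4 → 5: |5-4| = 1, total = 2
  5 → 6: |6-5| = 1, total = 3
  6 → 10: |10-6| = 4, total = 7
  10 → 12: |12-10| = 2, total = 9
  12 → 2: |2-12| = 10, total = 19
  2 → 1: |1-2| = 1, total = 20

Answer: 20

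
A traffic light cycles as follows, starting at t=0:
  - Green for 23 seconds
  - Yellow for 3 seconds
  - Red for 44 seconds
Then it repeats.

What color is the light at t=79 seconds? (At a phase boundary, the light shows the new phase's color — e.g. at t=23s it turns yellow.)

Cycle length = 23 + 3 + 44 = 70s
t = 79, phase_t = 79 mod 70 = 9
9 < 23 (green end) → GREEN

Answer: green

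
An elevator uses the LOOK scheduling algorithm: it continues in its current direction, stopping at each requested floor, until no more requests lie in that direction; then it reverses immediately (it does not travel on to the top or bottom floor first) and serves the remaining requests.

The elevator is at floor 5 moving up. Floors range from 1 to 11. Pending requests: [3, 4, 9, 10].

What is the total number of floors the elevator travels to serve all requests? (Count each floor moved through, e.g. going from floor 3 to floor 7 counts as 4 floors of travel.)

Answer: 12

Derivation:
Start at floor 5 moving up, LOOK stop order: [9, 10, 4, 3]
  5 → 9: |9-5| = 4, total = 4
  9 → 10: |10-9| = 1, total = 5
  10 → 4: |4-10| = 6, total = 11
  4 → 3: |3-4| = 1, total = 12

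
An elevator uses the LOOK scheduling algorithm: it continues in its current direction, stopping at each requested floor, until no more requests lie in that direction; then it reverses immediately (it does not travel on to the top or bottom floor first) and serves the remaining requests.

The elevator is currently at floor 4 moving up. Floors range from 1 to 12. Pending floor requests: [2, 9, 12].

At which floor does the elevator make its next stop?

Answer: 9

Derivation:
Current floor: 4, direction: up
Requests above: [9, 12]
Requests below: [2]
Moving up and requests lie above → nearest above is min([9, 12]) = 9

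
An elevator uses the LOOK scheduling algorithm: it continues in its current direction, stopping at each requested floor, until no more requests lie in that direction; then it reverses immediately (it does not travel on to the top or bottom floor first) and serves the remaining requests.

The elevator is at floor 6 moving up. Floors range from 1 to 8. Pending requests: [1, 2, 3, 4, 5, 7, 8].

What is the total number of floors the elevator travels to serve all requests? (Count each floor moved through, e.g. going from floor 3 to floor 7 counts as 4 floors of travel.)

Start at floor 6 moving up, LOOK stop order: [7, 8, 5, 4, 3, 2, 1]
  6 → 7: |7-6| = 1, total = 1
  7 → 8: |8-7| = 1, total = 2
  8 → 5: |5-8| = 3, total = 5
  5 → 4: |4-5| = 1, total = 6
  4 → 3: |3-4| = 1, total = 7
  3 → 2: |2-3| = 1, total = 8
  2 → 1: |1-2| = 1, total = 9

Answer: 9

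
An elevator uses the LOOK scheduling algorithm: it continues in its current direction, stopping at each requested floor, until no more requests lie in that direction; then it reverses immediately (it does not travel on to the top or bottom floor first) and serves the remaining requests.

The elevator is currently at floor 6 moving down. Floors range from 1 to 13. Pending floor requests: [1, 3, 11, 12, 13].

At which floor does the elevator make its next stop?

Current floor: 6, direction: down
Requests above: [11, 12, 13]
Requests below: [1, 3]
Moving down and requests lie below → nearest below is max([1, 3]) = 3

Answer: 3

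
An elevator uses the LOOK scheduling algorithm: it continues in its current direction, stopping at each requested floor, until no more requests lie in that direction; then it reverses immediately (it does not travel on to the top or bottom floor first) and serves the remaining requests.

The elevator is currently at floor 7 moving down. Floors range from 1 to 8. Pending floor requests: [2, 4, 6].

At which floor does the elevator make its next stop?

Current floor: 7, direction: down
Requests above: []
Requests below: [2, 4, 6]
Moving down and requests lie below → nearest below is max([2, 4, 6]) = 6

Answer: 6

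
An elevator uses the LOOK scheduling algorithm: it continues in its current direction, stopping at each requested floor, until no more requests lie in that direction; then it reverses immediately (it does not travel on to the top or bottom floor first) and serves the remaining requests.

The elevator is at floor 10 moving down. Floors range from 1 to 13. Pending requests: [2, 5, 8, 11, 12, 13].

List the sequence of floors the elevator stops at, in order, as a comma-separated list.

Current: 10, moving DOWN
Serve below first (descending): [8, 5, 2]
Then reverse, serve above (ascending): [11, 12, 13]

Answer: 8, 5, 2, 11, 12, 13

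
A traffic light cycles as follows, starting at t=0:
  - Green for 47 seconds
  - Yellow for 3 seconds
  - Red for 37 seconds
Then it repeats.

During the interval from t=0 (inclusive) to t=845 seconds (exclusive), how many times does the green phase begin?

Cycle = 47+3+37 = 87s
green phase starts at t = k*87 + 0 for k=0,1,2,...
Need k*87+0 < 845 → k < 9.713
k ∈ {0, ..., 9} → 10 starts

Answer: 10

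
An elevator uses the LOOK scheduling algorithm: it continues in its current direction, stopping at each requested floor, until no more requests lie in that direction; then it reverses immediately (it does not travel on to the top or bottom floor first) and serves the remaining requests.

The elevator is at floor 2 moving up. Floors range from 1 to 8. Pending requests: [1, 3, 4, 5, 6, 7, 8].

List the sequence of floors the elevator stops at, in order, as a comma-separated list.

Current: 2, moving UP
Serve above first (ascending): [3, 4, 5, 6, 7, 8]
Then reverse, serve below (descending): [1]

Answer: 3, 4, 5, 6, 7, 8, 1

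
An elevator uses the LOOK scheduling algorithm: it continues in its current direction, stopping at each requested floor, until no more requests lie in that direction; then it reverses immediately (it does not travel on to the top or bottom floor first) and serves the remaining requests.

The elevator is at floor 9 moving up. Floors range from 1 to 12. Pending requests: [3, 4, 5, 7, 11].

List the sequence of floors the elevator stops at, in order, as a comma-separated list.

Answer: 11, 7, 5, 4, 3

Derivation:
Current: 9, moving UP
Serve above first (ascending): [11]
Then reverse, serve below (descending): [7, 5, 4, 3]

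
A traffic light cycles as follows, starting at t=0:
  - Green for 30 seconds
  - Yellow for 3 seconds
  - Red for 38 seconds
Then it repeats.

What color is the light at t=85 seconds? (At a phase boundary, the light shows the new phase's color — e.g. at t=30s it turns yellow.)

Answer: green

Derivation:
Cycle length = 30 + 3 + 38 = 71s
t = 85, phase_t = 85 mod 71 = 14
14 < 30 (green end) → GREEN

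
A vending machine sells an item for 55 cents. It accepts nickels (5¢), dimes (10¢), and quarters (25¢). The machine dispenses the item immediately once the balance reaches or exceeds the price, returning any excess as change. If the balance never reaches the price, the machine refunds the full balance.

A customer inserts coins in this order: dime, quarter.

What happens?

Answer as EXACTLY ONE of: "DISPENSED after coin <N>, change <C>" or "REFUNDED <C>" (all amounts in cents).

Price: 55¢
Coin 1 (dime, 10¢): balance = 10¢
Coin 2 (quarter, 25¢): balance = 35¢
All coins inserted, balance 35¢ < price 55¢ → REFUND 35¢

Answer: REFUNDED 35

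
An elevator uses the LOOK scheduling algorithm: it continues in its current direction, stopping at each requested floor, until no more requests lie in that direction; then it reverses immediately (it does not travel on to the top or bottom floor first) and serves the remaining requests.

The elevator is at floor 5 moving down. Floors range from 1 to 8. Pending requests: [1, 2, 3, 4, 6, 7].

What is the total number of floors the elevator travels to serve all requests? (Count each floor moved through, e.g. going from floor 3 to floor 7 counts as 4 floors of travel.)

Answer: 10

Derivation:
Start at floor 5 moving down, LOOK stop order: [4, 3, 2, 1, 6, 7]
  5 → 4: |4-5| = 1, total = 1
  4 → 3: |3-4| = 1, total = 2
  3 → 2: |2-3| = 1, total = 3
  2 → 1: |1-2| = 1, total = 4
  1 → 6: |6-1| = 5, total = 9
  6 → 7: |7-6| = 1, total = 10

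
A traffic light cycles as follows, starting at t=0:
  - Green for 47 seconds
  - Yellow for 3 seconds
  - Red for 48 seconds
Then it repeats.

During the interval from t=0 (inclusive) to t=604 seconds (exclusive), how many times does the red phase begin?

Cycle = 47+3+48 = 98s
red phase starts at t = k*98 + 50 for k=0,1,2,...
Need k*98+50 < 604 → k < 5.653
k ∈ {0, ..., 5} → 6 starts

Answer: 6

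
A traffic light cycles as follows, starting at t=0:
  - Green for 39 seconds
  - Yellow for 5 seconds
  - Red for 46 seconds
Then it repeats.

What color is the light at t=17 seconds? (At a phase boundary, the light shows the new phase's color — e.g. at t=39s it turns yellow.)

Answer: green

Derivation:
Cycle length = 39 + 5 + 46 = 90s
t = 17, phase_t = 17 mod 90 = 17
17 < 39 (green end) → GREEN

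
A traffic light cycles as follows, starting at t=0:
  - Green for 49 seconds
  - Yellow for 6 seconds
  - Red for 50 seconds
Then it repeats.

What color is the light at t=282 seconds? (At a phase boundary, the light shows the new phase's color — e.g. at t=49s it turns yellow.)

Cycle length = 49 + 6 + 50 = 105s
t = 282, phase_t = 282 mod 105 = 72
72 >= 55 → RED

Answer: red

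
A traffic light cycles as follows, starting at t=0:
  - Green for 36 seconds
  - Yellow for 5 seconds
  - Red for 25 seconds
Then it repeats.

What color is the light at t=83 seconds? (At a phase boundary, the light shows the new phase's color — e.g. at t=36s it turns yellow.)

Cycle length = 36 + 5 + 25 = 66s
t = 83, phase_t = 83 mod 66 = 17
17 < 36 (green end) → GREEN

Answer: green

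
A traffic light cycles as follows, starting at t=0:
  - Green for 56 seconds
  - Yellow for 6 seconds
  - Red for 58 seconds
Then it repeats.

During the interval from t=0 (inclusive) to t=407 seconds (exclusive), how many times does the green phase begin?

Answer: 4

Derivation:
Cycle = 56+6+58 = 120s
green phase starts at t = k*120 + 0 for k=0,1,2,...
Need k*120+0 < 407 → k < 3.392
k ∈ {0, ..., 3} → 4 starts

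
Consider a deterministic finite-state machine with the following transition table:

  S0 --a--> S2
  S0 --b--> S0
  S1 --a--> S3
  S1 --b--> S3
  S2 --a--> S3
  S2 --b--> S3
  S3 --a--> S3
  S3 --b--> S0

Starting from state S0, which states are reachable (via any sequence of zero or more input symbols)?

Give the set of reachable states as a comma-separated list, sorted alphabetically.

Answer: S0, S2, S3

Derivation:
BFS from S0:
  visit S0: S0--a-->S2 (new), S0--b-->S0 (seen)
  visit S2: S2--a-->S3 (new), S2--b-->S3 (seen)
  visit S3: S3--a-->S3 (seen), S3--b-->S0 (seen)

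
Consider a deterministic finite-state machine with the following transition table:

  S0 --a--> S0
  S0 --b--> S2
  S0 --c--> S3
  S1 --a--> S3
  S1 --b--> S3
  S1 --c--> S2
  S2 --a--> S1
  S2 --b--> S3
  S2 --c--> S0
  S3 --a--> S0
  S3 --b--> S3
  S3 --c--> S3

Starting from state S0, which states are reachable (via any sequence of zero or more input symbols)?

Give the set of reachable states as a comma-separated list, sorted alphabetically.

Answer: S0, S1, S2, S3

Derivation:
BFS from S0:
  visit S0: S0--a-->S0 (seen), S0--b-->S2 (new), S0--c-->S3 (new)
  visit S2: S2--a-->S1 (new), S2--b-->S3 (seen), S2--c-->S0 (seen)
  visit S3: S3--a-->S0 (seen), S3--b-->S3 (seen), S3--c-->S3 (seen)
  visit S1: S1--a-->S3 (seen), S1--b-->S3 (seen), S1--c-->S2 (seen)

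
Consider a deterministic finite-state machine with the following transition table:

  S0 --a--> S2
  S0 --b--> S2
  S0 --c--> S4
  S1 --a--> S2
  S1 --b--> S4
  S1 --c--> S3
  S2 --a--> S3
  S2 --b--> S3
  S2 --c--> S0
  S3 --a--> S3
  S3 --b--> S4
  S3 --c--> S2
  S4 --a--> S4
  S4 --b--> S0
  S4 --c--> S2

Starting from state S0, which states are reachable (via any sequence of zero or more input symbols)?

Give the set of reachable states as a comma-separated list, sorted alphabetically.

Answer: S0, S2, S3, S4

Derivation:
BFS from S0:
  visit S0: S0--a-->S2 (new), S0--b-->S2 (seen), S0--c-->S4 (new)
  visit S2: S2--a-->S3 (new), S2--b-->S3 (seen), S2--c-->S0 (seen)
  visit S4: S4--a-->S4 (seen), S4--b-->S0 (seen), S4--c-->S2 (seen)
  visit S3: S3--a-->S3 (seen), S3--b-->S4 (seen), S3--c-->S2 (seen)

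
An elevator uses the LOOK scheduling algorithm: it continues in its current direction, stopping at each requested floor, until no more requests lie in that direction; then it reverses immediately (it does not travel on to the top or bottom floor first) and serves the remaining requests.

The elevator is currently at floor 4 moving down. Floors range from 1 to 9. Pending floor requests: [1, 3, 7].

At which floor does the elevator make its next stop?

Current floor: 4, direction: down
Requests above: [7]
Requests below: [1, 3]
Moving down and requests lie below → nearest below is max([1, 3]) = 3

Answer: 3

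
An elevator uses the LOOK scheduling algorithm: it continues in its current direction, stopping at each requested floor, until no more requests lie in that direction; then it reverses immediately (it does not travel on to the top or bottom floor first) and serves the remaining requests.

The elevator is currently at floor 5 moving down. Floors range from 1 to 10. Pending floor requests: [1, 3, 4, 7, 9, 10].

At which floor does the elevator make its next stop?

Current floor: 5, direction: down
Requests above: [7, 9, 10]
Requests below: [1, 3, 4]
Moving down and requests lie below → nearest below is max([1, 3, 4]) = 4

Answer: 4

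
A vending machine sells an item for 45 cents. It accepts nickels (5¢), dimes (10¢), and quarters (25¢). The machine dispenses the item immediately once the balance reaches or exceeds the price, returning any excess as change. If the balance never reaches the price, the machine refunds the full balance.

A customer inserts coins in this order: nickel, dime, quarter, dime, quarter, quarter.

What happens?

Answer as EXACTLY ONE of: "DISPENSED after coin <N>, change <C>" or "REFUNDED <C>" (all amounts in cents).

Answer: DISPENSED after coin 4, change 5

Derivation:
Price: 45¢
Coin 1 (nickel, 5¢): balance = 5¢
Coin 2 (dime, 10¢): balance = 15¢
Coin 3 (quarter, 25¢): balance = 40¢
Coin 4 (dime, 10¢): balance = 50¢
  → balance >= price → DISPENSE, change = 50 - 45 = 5¢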